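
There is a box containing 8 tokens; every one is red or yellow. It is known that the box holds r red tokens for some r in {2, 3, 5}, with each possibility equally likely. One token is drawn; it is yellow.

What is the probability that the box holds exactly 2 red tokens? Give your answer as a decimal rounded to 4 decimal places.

0.4286

Compute the likelihood of this draw for each case: P(data | r = 2) = (6/8) = 3/4; P(data | r = 3) = (5/8) = 5/8; P(data | r = 5) = (3/8) = 3/8.
The prior-weighted likelihoods are 1/3 · 3/4 = 1/4, 1/3 · 5/8 = 5/24, 1/3 · 3/8 = 1/8; with total 7/12.
So P(r = 2 | data) = (1/4) / (7/12) = 3/7.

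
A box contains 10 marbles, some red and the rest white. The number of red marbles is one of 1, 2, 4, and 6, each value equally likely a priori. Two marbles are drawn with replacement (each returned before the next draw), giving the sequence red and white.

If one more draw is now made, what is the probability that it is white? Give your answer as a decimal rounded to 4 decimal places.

Under each hypothesis, the probability of the observed sequence is: P(data | r = 1) = (1/10)(9/10) = 9/100; P(data | r = 2) = (2/10)(8/10) = 4/25; P(data | r = 4) = (4/10)(6/10) = 6/25; P(data | r = 6) = (6/10)(4/10) = 6/25.
Multiplying each by its prior: 1/4 · 9/100 = 9/400, 1/4 · 4/25 = 1/25, 1/4 · 6/25 = 3/50, 1/4 · 6/25 = 3/50; with total 73/400.
Normalising, the posterior is P(r = 1 | data) = 9/73, P(r = 2 | data) = 16/73, P(r = 4 | data) = 24/73, P(r = 6 | data) = 24/73.
So P(white next | data) = Σ P(white next | H) P(H | data) = (9/10)(9/73) + (4/5)(16/73) + (3/5)(24/73) + (2/5)(24/73) = 449/730.

0.6151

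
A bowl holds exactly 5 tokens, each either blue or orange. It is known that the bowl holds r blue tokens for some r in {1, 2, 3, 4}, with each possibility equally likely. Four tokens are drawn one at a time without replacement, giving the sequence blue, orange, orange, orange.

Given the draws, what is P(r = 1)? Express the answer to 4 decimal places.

Compute the likelihood of the observed sequence for each case: P(data | r = 1) = (1/5)(4/4)(3/3)(2/2) = 1/5; P(data | r = 2) = (2/5)(3/4)(2/3)(1/2) = 1/10; P(data | r = 3) = (3/5)(2/4)(1/3)(0/2) = 0; P(data | r = 4) = (4/5)(1/4)(0/3) = 0.
Multiplying each by its prior: 1/4 · 1/5 = 1/20, 1/4 · 1/10 = 1/40, 1/4 · 0 = 0, 1/4 · 0 = 0; summing to 3/40.
Therefore the posterior P(r = 1 | data) = (1/20) / (3/40) = 2/3.

0.6667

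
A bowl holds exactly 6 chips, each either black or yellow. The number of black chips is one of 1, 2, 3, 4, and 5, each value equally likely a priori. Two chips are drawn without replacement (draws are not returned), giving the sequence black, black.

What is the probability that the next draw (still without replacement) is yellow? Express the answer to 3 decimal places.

Under each hypothesis, the probability of the observed sequence is: P(data | r = 1) = (1/6)(0/5) = 0; P(data | r = 2) = (2/6)(1/5) = 1/15; P(data | r = 3) = (3/6)(2/5) = 1/5; P(data | r = 4) = (4/6)(3/5) = 2/5; P(data | r = 5) = (5/6)(4/5) = 2/3.
The prior-weighted likelihoods are 1/5 · 0 = 0, 1/5 · 1/15 = 1/75, 1/5 · 1/5 = 1/25, 1/5 · 2/5 = 2/25, 1/5 · 2/3 = 2/15; with total 4/15.
The posterior is then P(r = 1 | data) = 0, P(r = 2 | data) = 1/20, P(r = 3 | data) = 3/20, P(r = 4 | data) = 3/10, P(r = 5 | data) = 1/2.
Averaging over the posterior, P(yellow next | data) = (1)(1/20) + (3/4)(3/20) + (1/2)(3/10) + (1/4)(1/2) = 7/16.

0.438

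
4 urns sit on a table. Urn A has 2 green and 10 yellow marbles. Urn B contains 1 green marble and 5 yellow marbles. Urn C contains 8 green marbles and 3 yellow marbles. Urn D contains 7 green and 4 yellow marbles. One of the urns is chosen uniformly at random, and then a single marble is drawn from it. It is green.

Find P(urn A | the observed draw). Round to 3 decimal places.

The likelihood of this draw under each hypothesis: P(data | urn A) = (2/12) = 1/6; P(data | urn B) = (1/6) = 1/6; P(data | urn C) = (8/11) = 8/11; P(data | urn D) = (7/11) = 7/11.
Multiplying each by its prior: 1/4 · 1/6 = 1/24, 1/4 · 1/6 = 1/24, 1/4 · 8/11 = 2/11, 1/4 · 7/11 = 7/44; summing to 14/33.
By Bayes' rule, P(urn A | data) = (1/24) / (14/33) = 11/112.

0.098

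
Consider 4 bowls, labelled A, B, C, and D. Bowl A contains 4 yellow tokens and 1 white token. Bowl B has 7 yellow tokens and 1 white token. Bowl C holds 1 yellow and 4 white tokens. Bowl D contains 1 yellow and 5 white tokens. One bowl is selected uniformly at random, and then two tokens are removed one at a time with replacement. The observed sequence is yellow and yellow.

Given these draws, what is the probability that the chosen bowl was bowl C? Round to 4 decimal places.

The likelihood of the observed sequence under each hypothesis: P(data | bowl A) = (4/5)(4/5) = 0.64; P(data | bowl B) = (7/8)(7/8) = 0.76562; P(data | bowl C) = (1/5)(1/5) = 0.04; P(data | bowl D) = (1/6)(1/6) = 0.027778.
Weighting by the prior gives 1/4 · 0.64 = 0.16, 1/4 · 0.76562 = 0.19141, 1/4 · 0.04 = 0.01, 1/4 · 0.027778 = 0.0069444; with total 0.36835.
Therefore the posterior P(bowl C | data) = (0.01) / (0.36835) = 0.027148.

0.0271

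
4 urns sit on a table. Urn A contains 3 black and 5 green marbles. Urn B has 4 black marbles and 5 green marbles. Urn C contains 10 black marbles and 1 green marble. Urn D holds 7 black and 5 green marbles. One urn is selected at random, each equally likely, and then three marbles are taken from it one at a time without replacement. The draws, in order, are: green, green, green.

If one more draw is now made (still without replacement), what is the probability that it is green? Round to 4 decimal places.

For each hypothesis, P(data | H) works out to: P(data | urn A) = (5/8)(4/7)(3/6) = 0.17857; P(data | urn B) = (5/9)(4/8)(3/7) = 0.11905; P(data | urn C) = (1/11)(0/10) = 0; P(data | urn D) = (5/12)(4/11)(3/10) = 0.045455.
Weighting by the prior gives 1/4 · 0.17857 = 0.044643, 1/4 · 0.11905 = 0.029762, 1/4 · 0 = 0, 1/4 · 0.045455 = 0.011364; with total 0.085768.
Normalising, the posterior is P(urn A | data) = 0.5205, P(urn B | data) = 0.347, P(urn C | data) = 0, P(urn D | data) = 0.13249.
So P(green next | data) = Σ P(green next | H) P(H | data) = (2/5)(0.5205) + (1/3)(0.347) + (2/9)(0.13249) = 0.35331.

0.3533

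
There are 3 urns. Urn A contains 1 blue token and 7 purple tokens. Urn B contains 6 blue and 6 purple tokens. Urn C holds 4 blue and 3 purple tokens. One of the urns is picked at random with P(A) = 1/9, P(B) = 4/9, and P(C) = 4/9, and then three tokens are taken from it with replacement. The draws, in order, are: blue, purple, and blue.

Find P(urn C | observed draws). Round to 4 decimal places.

For each hypothesis, P(data | H) works out to: P(data | urn A) = (1/8)(7/8)(1/8) = 0.013672; P(data | urn B) = (6/12)(6/12)(6/12) = 0.125; P(data | urn C) = (4/7)(3/7)(4/7) = 0.13994.
Multiplying each by its prior: 1/9 · 0.013672 = 0.0015191, 4/9 · 0.125 = 0.055556, 4/9 · 0.13994 = 0.062196; summing to 0.11927.
Therefore the posterior P(urn C | data) = (0.062196) / (0.11927) = 0.52147.

0.5215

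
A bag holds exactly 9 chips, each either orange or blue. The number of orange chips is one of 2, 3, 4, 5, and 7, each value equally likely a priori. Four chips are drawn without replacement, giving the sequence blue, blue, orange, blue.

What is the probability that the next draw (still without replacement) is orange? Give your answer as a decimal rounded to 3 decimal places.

The likelihood of the observed sequence under each hypothesis: P(data | r = 2) = (7/9)(6/8)(2/7)(5/6) = 5/36; P(data | r = 3) = (6/9)(5/8)(3/7)(4/6) = 5/42; P(data | r = 4) = (5/9)(4/8)(4/7)(3/6) = 5/63; P(data | r = 5) = (4/9)(3/8)(5/7)(2/6) = 5/126; P(data | r = 7) = (2/9)(1/8)(7/7)(0/6) = 0.
Weighting by the prior gives 1/5 · 5/36 = 1/36, 1/5 · 5/42 = 1/42, 1/5 · 5/63 = 1/63, 1/5 · 5/126 = 1/126, 1/5 · 0 = 0; summing to 19/252.
The posterior is then P(r = 2 | data) = 7/19, P(r = 3 | data) = 6/19, P(r = 4 | data) = 4/19, P(r = 5 | data) = 2/19, P(r = 7 | data) = 0.
Averaging over the posterior, P(orange next | data) = (1/5)(7/19) + (2/5)(6/19) + (3/5)(4/19) + (4/5)(2/19) = 39/95.

0.411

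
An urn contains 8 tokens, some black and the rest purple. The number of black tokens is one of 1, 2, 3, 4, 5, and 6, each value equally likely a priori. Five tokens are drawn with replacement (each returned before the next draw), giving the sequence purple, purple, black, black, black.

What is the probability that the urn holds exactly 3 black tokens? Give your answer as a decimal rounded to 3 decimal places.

0.168

For each hypothesis, P(data | H) works out to: P(data | r = 1) = (7/8)(7/8)(1/8)(1/8)(1/8) = 0.0014954; P(data | r = 2) = (6/8)(6/8)(2/8)(2/8)(2/8) = 0.0087891; P(data | r = 3) = (5/8)(5/8)(3/8)(3/8)(3/8) = 0.020599; P(data | r = 4) = (4/8)(4/8)(4/8)(4/8)(4/8) = 0.03125; P(data | r = 5) = (3/8)(3/8)(5/8)(5/8)(5/8) = 0.034332; P(data | r = 6) = (2/8)(2/8)(6/8)(6/8)(6/8) = 0.026367.
The prior-weighted likelihoods are 1/6 · 0.0014954 = 0.00024923, 1/6 · 0.0087891 = 0.0014648, 1/6 · 0.020599 = 0.0034332, 1/6 · 0.03125 = 0.0052083, 1/6 · 0.034332 = 0.005722, 1/6 · 0.026367 = 0.0043945; these sum to 0.020472.
By Bayes' rule, P(r = 3 | data) = (0.0034332) / (0.020472) = 0.1677.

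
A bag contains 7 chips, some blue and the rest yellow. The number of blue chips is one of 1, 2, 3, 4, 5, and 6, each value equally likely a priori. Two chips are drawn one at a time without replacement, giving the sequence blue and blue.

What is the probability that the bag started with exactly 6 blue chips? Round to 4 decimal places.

0.4286

For each hypothesis, P(data | H) works out to: P(data | r = 1) = (1/7)(0/6) = 0; P(data | r = 2) = (2/7)(1/6) = 1/21; P(data | r = 3) = (3/7)(2/6) = 1/7; P(data | r = 4) = (4/7)(3/6) = 2/7; P(data | r = 5) = (5/7)(4/6) = 10/21; P(data | r = 6) = (6/7)(5/6) = 5/7.
Weighting by the prior gives 1/6 · 0 = 0, 1/6 · 1/21 = 1/126, 1/6 · 1/7 = 1/42, 1/6 · 2/7 = 1/21, 1/6 · 10/21 = 5/63, 1/6 · 5/7 = 5/42; summing to 5/18.
By Bayes' rule, P(r = 6 | data) = (5/42) / (5/18) = 3/7.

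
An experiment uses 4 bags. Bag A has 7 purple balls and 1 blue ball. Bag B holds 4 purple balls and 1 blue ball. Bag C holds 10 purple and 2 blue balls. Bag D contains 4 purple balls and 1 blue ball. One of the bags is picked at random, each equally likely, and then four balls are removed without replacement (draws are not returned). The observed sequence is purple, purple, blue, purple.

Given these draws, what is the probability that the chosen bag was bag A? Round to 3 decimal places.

Under each hypothesis, the probability of the observed sequence is: P(data | bag A) = (7/8)(6/7)(1/6)(5/5) = 0.125; P(data | bag B) = (4/5)(3/4)(1/3)(2/2) = 0.2; P(data | bag C) = (10/12)(9/11)(2/10)(8/9) = 0.12121; P(data | bag D) = (4/5)(3/4)(1/3)(2/2) = 0.2.
Multiplying each by its prior: 1/4 · 0.125 = 0.03125, 1/4 · 0.2 = 0.05, 1/4 · 0.12121 = 0.030303, 1/4 · 0.2 = 0.05; with total 0.16155.
So P(bag A | data) = (0.03125) / (0.16155) = 0.19343.

0.193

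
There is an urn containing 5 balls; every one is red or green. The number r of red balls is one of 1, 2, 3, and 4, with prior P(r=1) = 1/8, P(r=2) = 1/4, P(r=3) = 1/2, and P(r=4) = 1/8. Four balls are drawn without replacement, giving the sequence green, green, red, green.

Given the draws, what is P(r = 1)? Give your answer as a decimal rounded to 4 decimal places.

The likelihood of the observed sequence under each hypothesis: P(data | r = 1) = (4/5)(3/4)(1/3)(2/2) = 1/5; P(data | r = 2) = (3/5)(2/4)(2/3)(1/2) = 1/10; P(data | r = 3) = (2/5)(1/4)(3/3)(0/2) = 0; P(data | r = 4) = (1/5)(0/4) = 0.
The prior-weighted likelihoods are 1/8 · 1/5 = 1/40, 1/4 · 1/10 = 1/40, 1/2 · 0 = 0, 1/8 · 0 = 0; summing to 1/20.
Therefore the posterior P(r = 1 | data) = (1/40) / (1/20) = 1/2.

0.5000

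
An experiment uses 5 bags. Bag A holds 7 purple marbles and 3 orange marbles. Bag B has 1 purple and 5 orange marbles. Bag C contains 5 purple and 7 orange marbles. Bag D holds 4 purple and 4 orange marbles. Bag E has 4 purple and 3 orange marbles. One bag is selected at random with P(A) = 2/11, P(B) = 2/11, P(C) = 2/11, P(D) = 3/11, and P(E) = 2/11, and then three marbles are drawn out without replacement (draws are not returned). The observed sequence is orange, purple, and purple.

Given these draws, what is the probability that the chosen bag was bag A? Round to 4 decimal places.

0.2625

For each hypothesis, P(data | H) works out to: P(data | bag A) = (3/10)(7/9)(6/8) = 0.175; P(data | bag B) = (5/6)(1/5)(0/4) = 0; P(data | bag C) = (7/12)(5/11)(4/10) = 0.10606; P(data | bag D) = (4/8)(4/7)(3/6) = 0.14286; P(data | bag E) = (3/7)(4/6)(3/5) = 0.17143.
The prior-weighted likelihoods are 2/11 · 0.175 = 0.031818, 2/11 · 0 = 0, 2/11 · 0.10606 = 0.019284, 3/11 · 0.14286 = 0.038961, 2/11 · 0.17143 = 0.031169; with total 0.12123.
So P(bag A | data) = (0.031818) / (0.12123) = 0.26246.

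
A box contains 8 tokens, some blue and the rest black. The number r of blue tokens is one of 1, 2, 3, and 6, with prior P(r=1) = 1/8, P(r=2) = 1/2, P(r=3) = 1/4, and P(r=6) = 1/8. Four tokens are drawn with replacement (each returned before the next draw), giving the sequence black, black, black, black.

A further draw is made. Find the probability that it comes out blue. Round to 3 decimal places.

Compute the likelihood of the observed sequence for each case: P(data | r = 1) = (7/8)(7/8)(7/8)(7/8) = 0.58618; P(data | r = 2) = (6/8)(6/8)(6/8)(6/8) = 0.31641; P(data | r = 3) = (5/8)(5/8)(5/8)(5/8) = 0.15259; P(data | r = 6) = (2/8)(2/8)(2/8)(2/8) = 0.0039062.
The prior-weighted likelihoods are 1/8 · 0.58618 = 0.073273, 1/2 · 0.31641 = 0.1582, 1/4 · 0.15259 = 0.038147, 1/8 · 0.0039062 = 0.00048828; these sum to 0.27011.
The posterior is then P(r = 1 | data) = 0.27127, P(r = 2 | data) = 0.5857, P(r = 3 | data) = 0.14123, P(r = 6 | data) = 0.0018077.
So P(blue next | data) = Σ P(blue next | H) P(H | data) = (1/8)(0.27127) + (1/4)(0.5857) + (3/8)(0.14123) + (3/4)(0.0018077) = 0.23465.

0.235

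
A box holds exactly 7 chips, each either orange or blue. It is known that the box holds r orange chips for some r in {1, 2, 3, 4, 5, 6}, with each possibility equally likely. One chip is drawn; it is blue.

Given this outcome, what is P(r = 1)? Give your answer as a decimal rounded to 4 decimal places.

For each hypothesis, P(data | H) works out to: P(data | r = 1) = (6/7) = 6/7; P(data | r = 2) = (5/7) = 5/7; P(data | r = 3) = (4/7) = 4/7; P(data | r = 4) = (3/7) = 3/7; P(data | r = 5) = (2/7) = 2/7; P(data | r = 6) = (1/7) = 1/7.
Multiplying each by its prior: 1/6 · 6/7 = 1/7, 1/6 · 5/7 = 5/42, 1/6 · 4/7 = 2/21, 1/6 · 3/7 = 1/14, 1/6 · 2/7 = 1/21, 1/6 · 1/7 = 1/42; with total 1/2.
Therefore the posterior P(r = 1 | data) = (1/7) / (1/2) = 2/7.

0.2857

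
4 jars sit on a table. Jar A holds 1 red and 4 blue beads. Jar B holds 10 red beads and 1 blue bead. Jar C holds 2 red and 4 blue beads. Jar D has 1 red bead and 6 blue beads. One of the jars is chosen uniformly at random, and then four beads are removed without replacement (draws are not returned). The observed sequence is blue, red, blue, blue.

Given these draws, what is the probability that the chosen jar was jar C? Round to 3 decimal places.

Compute the likelihood of the observed sequence for each case: P(data | jar A) = (4/5)(1/4)(3/3)(2/2) = 1/5; P(data | jar B) = (1/11)(10/10)(0/9) = 0; P(data | jar C) = (4/6)(2/5)(3/4)(2/3) = 2/15; P(data | jar D) = (6/7)(1/6)(5/5)(4/4) = 1/7.
Multiplying each by its prior: 1/4 · 1/5 = 1/20, 1/4 · 0 = 0, 1/4 · 2/15 = 1/30, 1/4 · 1/7 = 1/28; summing to 5/42.
So P(jar C | data) = (1/30) / (5/42) = 7/25.

0.280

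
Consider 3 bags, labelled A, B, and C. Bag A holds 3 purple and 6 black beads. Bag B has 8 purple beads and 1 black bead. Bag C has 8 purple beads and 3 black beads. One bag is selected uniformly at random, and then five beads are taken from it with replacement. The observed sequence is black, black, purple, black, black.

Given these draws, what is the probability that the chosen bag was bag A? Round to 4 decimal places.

0.9406

Under each hypothesis, the probability of the observed sequence is: P(data | bag A) = (6/9)(6/9)(3/9)(6/9)(6/9) = 0.065844; P(data | bag B) = (1/9)(1/9)(8/9)(1/9)(1/9) = 0.00013548; P(data | bag C) = (3/11)(3/11)(8/11)(3/11)(3/11) = 0.0040236.
Multiplying each by its prior: 1/3 · 0.065844 = 0.021948, 1/3 · 0.00013548 = 4.516e-05, 1/3 · 0.0040236 = 0.0013412; with total 0.023334.
By Bayes' rule, P(bag A | data) = (0.021948) / (0.023334) = 0.94059.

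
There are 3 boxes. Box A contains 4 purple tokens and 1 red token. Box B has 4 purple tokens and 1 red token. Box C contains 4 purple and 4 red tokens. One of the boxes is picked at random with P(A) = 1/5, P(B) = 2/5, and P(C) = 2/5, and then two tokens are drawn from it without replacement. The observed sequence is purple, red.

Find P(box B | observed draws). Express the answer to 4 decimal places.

For each hypothesis, P(data | H) works out to: P(data | box A) = (4/5)(1/4) = 1/5; P(data | box B) = (4/5)(1/4) = 1/5; P(data | box C) = (4/8)(4/7) = 2/7.
The prior-weighted likelihoods are 1/5 · 1/5 = 1/25, 2/5 · 1/5 = 2/25, 2/5 · 2/7 = 4/35; with total 41/175.
Hence P(box B | data) = (2/25) / (41/175) = 14/41.

0.3415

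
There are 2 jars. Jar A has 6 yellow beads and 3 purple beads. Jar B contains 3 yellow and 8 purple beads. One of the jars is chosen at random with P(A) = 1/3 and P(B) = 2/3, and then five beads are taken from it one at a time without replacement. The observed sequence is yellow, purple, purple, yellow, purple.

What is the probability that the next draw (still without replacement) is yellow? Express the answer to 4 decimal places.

Under each hypothesis, the probability of the observed sequence is: P(data | jar A) = (6/9)(3/8)(2/7)(5/6)(1/5) = 0.011905; P(data | jar B) = (3/11)(8/10)(7/9)(2/8)(6/7) = 0.036364.
Multiplying each by its prior: 1/3 · 0.011905 = 0.0039683, 2/3 · 0.036364 = 0.024242; these sum to 0.028211.
Dividing through by the total gives posterior P(jar A | data) = 0.14066, P(jar B | data) = 0.85934.
Averaging over the posterior, P(yellow next | data) = (1)(0.14066) + (1/6)(0.85934) = 0.28389.

0.2839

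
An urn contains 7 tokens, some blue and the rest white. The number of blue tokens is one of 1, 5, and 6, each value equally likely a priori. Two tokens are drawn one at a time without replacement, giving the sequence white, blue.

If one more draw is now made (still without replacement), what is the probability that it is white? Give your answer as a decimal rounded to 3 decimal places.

For each hypothesis, P(data | H) works out to: P(data | r = 1) = (6/7)(1/6) = 1/7; P(data | r = 5) = (2/7)(5/6) = 5/21; P(data | r = 6) = (1/7)(6/6) = 1/7.
Multiplying each by its prior: 1/3 · 1/7 = 1/21, 1/3 · 5/21 = 5/63, 1/3 · 1/7 = 1/21; with total 11/63.
Dividing through by the total gives posterior P(r = 1 | data) = 3/11, P(r = 5 | data) = 5/11, P(r = 6 | data) = 3/11.
So P(white next | data) = Σ P(white next | H) P(H | data) = (1)(3/11) + (1/5)(5/11) + (0)(3/11) = 4/11.

0.364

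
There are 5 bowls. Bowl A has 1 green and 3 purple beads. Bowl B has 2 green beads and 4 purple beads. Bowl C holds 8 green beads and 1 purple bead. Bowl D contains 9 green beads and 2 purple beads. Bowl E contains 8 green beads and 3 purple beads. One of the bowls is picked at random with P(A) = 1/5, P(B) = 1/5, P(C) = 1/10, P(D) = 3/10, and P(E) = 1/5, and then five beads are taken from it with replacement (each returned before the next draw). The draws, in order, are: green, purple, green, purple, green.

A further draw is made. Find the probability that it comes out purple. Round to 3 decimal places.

Compute the likelihood of the observed sequence for each case: P(data | bowl A) = (1/4)(3/4)(1/4)(3/4)(1/4) = 0.0087891; P(data | bowl B) = (2/6)(4/6)(2/6)(4/6)(2/6) = 0.016461; P(data | bowl C) = (8/9)(1/9)(8/9)(1/9)(8/9) = 0.0086708; P(data | bowl D) = (9/11)(2/11)(9/11)(2/11)(9/11) = 0.018106; P(data | bowl E) = (8/11)(3/11)(8/11)(3/11)(8/11) = 0.028612.
Multiplying each by its prior: 1/5 · 0.0087891 = 0.0017578, 1/5 · 0.016461 = 0.0032922, 1/10 · 0.0086708 = 0.00086708, 3/10 · 0.018106 = 0.0054318, 1/5 · 0.028612 = 0.0057224; these sum to 0.017071.
The posterior is then P(bowl A | data) = 0.10297, P(bowl B | data) = 0.19285, P(bowl C | data) = 0.050791, P(bowl D | data) = 0.31818, P(bowl E | data) = 0.33521.
So P(purple next | data) = Σ P(purple next | H) P(H | data) = (3/4)(0.10297) + (2/3)(0.19285) + (1/9)(0.050791) + (2/11)(0.31818) + (3/11)(0.33521) = 0.36071.

0.361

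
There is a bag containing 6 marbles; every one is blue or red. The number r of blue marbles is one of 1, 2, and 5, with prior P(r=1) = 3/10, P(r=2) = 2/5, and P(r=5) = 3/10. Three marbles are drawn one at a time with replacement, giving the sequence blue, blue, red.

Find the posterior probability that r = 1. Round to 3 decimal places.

For each hypothesis, P(data | H) works out to: P(data | r = 1) = (1/6)(1/6)(5/6) = 0.023148; P(data | r = 2) = (2/6)(2/6)(4/6) = 0.074074; P(data | r = 5) = (5/6)(5/6)(1/6) = 0.11574.
Weighting by the prior gives 3/10 · 0.023148 = 0.0069444, 2/5 · 0.074074 = 0.02963, 3/10 · 0.11574 = 0.034722; with total 0.071296.
So P(r = 1 | data) = (0.0069444) / (0.071296) = 0.097403.

0.097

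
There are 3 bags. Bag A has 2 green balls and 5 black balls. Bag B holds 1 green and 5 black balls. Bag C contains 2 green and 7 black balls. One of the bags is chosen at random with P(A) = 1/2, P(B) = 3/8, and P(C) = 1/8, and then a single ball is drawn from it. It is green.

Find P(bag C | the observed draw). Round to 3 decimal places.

For each hypothesis, P(data | H) works out to: P(data | bag A) = (2/7) = 0.28571; P(data | bag B) = (1/6) = 0.16667; P(data | bag C) = (2/9) = 0.22222.
Multiplying each by its prior: 1/2 · 0.28571 = 0.14286, 3/8 · 0.16667 = 0.0625, 1/8 · 0.22222 = 0.027778; with total 0.23313.
Therefore the posterior P(bag C | data) = (0.027778) / (0.23313) = 0.11915.

0.119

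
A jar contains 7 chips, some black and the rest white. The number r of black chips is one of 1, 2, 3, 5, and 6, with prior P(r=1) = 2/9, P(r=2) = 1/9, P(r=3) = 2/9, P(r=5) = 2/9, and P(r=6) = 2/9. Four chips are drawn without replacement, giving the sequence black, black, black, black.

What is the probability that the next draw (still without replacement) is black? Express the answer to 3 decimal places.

Compute the likelihood of the observed sequence for each case: P(data | r = 1) = (1/7)(0/6) = 0; P(data | r = 2) = (2/7)(1/6)(0/5) = 0; P(data | r = 3) = (3/7)(2/6)(1/5)(0/4) = 0; P(data | r = 5) = (5/7)(4/6)(3/5)(2/4) = 1/7; P(data | r = 6) = (6/7)(5/6)(4/5)(3/4) = 3/7.
Weighting by the prior gives 2/9 · 0 = 0, 1/9 · 0 = 0, 2/9 · 0 = 0, 2/9 · 1/7 = 2/63, 2/9 · 3/7 = 2/21; summing to 8/63.
The posterior is then P(r = 1 | data) = 0, P(r = 2 | data) = 0, P(r = 3 | data) = 0, P(r = 5 | data) = 1/4, P(r = 6 | data) = 3/4.
The predictive probability is P(black next | data) = (1/3)(1/4) + (2/3)(3/4) = 7/12.

0.583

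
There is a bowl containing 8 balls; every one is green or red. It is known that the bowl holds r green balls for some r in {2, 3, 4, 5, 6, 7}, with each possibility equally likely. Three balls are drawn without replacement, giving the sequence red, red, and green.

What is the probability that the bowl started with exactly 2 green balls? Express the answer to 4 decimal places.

For each hypothesis, P(data | H) works out to: P(data | r = 2) = (6/8)(5/7)(2/6) = 5/28; P(data | r = 3) = (5/8)(4/7)(3/6) = 5/28; P(data | r = 4) = (4/8)(3/7)(4/6) = 1/7; P(data | r = 5) = (3/8)(2/7)(5/6) = 5/56; P(data | r = 6) = (2/8)(1/7)(6/6) = 1/28; P(data | r = 7) = (1/8)(0/7) = 0.
The prior-weighted likelihoods are 1/6 · 5/28 = 5/168, 1/6 · 5/28 = 5/168, 1/6 · 1/7 = 1/42, 1/6 · 5/56 = 5/336, 1/6 · 1/28 = 1/168, 1/6 · 0 = 0; these sum to 5/48.
So P(r = 2 | data) = (5/168) / (5/48) = 2/7.

0.2857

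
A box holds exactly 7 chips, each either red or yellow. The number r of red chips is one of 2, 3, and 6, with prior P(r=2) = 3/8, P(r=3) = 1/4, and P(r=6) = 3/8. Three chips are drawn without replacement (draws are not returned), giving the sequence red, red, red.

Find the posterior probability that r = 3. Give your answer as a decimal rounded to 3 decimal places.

Under each hypothesis, the probability of the observed sequence is: P(data | r = 2) = (2/7)(1/6)(0/5) = 0; P(data | r = 3) = (3/7)(2/6)(1/5) = 1/35; P(data | r = 6) = (6/7)(5/6)(4/5) = 4/7.
The prior-weighted likelihoods are 3/8 · 0 = 0, 1/4 · 1/35 = 1/140, 3/8 · 4/7 = 3/14; with total 31/140.
Therefore the posterior P(r = 3 | data) = (1/140) / (31/140) = 1/31.

0.032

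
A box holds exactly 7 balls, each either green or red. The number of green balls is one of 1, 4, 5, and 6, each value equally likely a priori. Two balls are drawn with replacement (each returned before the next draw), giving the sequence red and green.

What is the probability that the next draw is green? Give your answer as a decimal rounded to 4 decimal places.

0.5882

The likelihood of the observed sequence under each hypothesis: P(data | r = 1) = (6/7)(1/7) = 6/49; P(data | r = 4) = (3/7)(4/7) = 12/49; P(data | r = 5) = (2/7)(5/7) = 10/49; P(data | r = 6) = (1/7)(6/7) = 6/49.
Weighting by the prior gives 1/4 · 6/49 = 3/98, 1/4 · 12/49 = 3/49, 1/4 · 10/49 = 5/98, 1/4 · 6/49 = 3/98; these sum to 17/98.
Dividing through by the total gives posterior P(r = 1 | data) = 3/17, P(r = 4 | data) = 6/17, P(r = 5 | data) = 5/17, P(r = 6 | data) = 3/17.
The predictive probability is P(green next | data) = (1/7)(3/17) + (4/7)(6/17) + (5/7)(5/17) + (6/7)(3/17) = 10/17.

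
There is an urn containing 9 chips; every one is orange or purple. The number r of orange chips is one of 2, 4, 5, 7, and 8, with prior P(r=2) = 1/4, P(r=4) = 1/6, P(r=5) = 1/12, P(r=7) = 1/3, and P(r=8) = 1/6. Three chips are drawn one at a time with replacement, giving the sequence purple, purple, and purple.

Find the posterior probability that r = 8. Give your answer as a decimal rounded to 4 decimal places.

0.0015

Compute the likelihood of the observed sequence for each case: P(data | r = 2) = (7/9)(7/9)(7/9) = 0.47051; P(data | r = 4) = (5/9)(5/9)(5/9) = 0.17147; P(data | r = 5) = (4/9)(4/9)(4/9) = 0.087791; P(data | r = 7) = (2/9)(2/9)(2/9) = 0.010974; P(data | r = 8) = (1/9)(1/9)(1/9) = 0.0013717.
Multiplying each by its prior: 1/4 · 0.47051 = 0.11763, 1/6 · 0.17147 = 0.028578, 1/12 · 0.087791 = 0.007316, 1/3 · 0.010974 = 0.003658, 1/6 · 0.0013717 = 0.00022862; these sum to 0.15741.
Therefore the posterior P(r = 8 | data) = (0.00022862) / (0.15741) = 0.0014524.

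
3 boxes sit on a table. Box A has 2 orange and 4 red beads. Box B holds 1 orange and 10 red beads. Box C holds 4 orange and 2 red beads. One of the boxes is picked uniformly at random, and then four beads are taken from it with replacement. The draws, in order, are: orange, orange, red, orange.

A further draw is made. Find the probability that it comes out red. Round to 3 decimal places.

0.403

Compute the likelihood of the observed sequence for each case: P(data | box A) = (2/6)(2/6)(4/6)(2/6) = 0.024691; P(data | box B) = (1/11)(1/11)(10/11)(1/11) = 0.00068301; P(data | box C) = (4/6)(4/6)(2/6)(4/6) = 0.098765.
Multiplying each by its prior: 1/3 · 0.024691 = 0.0082305, 1/3 · 0.00068301 = 0.00022767, 1/3 · 0.098765 = 0.032922; summing to 0.04138.
Normalising, the posterior is P(box A | data) = 0.1989, P(box B | data) = 0.005502, P(box C | data) = 0.7956.
So P(red next | data) = Σ P(red next | H) P(H | data) = (2/3)(0.1989) + (10/11)(0.005502) + (1/3)(0.7956) = 0.4028.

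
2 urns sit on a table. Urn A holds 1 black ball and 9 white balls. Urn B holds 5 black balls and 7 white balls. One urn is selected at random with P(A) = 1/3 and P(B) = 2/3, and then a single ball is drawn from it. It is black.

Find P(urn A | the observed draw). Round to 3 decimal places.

0.107

Compute the likelihood of this draw for each case: P(data | urn A) = (1/10) = 1/10; P(data | urn B) = (5/12) = 5/12.
Weighting by the prior gives 1/3 · 1/10 = 1/30, 2/3 · 5/12 = 5/18; with total 14/45.
Therefore the posterior P(urn A | data) = (1/30) / (14/45) = 3/28.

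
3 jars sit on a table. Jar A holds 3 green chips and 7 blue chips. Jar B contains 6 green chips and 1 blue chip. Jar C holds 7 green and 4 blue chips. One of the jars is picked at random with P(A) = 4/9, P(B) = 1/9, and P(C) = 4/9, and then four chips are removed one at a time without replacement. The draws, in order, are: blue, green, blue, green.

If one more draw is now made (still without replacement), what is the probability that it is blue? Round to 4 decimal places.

0.5267

Under each hypothesis, the probability of the observed sequence is: P(data | jar A) = (7/10)(3/9)(6/8)(2/7) = 1/20; P(data | jar B) = (1/7)(6/6)(0/5) = 0; P(data | jar C) = (4/11)(7/10)(3/9)(6/8) = 7/110.
Multiplying each by its prior: 4/9 · 1/20 = 1/45, 1/9 · 0 = 0, 4/9 · 7/110 = 14/495; summing to 5/99.
Dividing through by the total gives posterior P(jar A | data) = 11/25, P(jar B | data) = 0, P(jar C | data) = 14/25.
So P(blue next | data) = Σ P(blue next | H) P(H | data) = (5/6)(11/25) + (2/7)(14/25) = 79/150.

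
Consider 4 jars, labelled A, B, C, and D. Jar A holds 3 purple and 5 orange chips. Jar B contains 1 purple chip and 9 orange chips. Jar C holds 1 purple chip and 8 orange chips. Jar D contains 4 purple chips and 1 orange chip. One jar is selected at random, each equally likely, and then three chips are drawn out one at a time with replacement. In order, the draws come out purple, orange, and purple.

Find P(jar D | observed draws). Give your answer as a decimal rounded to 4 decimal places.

0.5427

For each hypothesis, P(data | H) works out to: P(data | jar A) = (3/8)(5/8)(3/8) = 0.087891; P(data | jar B) = (1/10)(9/10)(1/10) = 0.009; P(data | jar C) = (1/9)(8/9)(1/9) = 0.010974; P(data | jar D) = (4/5)(1/5)(4/5) = 0.128.
Weighting by the prior gives 1/4 · 0.087891 = 0.021973, 1/4 · 0.009 = 0.00225, 1/4 · 0.010974 = 0.0027435, 1/4 · 0.128 = 0.032; these sum to 0.058966.
Hence P(jar D | data) = (0.032) / (0.058966) = 0.54268.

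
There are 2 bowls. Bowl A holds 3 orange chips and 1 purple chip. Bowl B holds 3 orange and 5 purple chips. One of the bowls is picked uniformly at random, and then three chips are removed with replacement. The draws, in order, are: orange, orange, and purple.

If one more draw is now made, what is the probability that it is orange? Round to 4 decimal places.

0.6058

Under each hypothesis, the probability of the observed sequence is: P(data | bowl A) = (3/4)(3/4)(1/4) = 0.14062; P(data | bowl B) = (3/8)(3/8)(5/8) = 0.087891.
Multiplying each by its prior: 1/2 · 0.14062 = 0.070312, 1/2 · 0.087891 = 0.043945; summing to 0.11426.
Normalising, the posterior is P(bowl A | data) = 0.61538, P(bowl B | data) = 0.38462.
So P(orange next | data) = Σ P(orange next | H) P(H | data) = (3/4)(0.61538) + (3/8)(0.38462) = 0.60577.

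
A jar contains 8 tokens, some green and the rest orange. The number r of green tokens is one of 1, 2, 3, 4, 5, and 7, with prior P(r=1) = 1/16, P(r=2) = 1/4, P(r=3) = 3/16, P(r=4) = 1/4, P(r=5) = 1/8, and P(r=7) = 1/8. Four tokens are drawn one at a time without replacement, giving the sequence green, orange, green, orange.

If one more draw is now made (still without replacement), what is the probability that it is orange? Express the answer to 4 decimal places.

0.6059

For each hypothesis, P(data | H) works out to: P(data | r = 1) = (1/8)(7/7)(0/6) = 0; P(data | r = 2) = (2/8)(6/7)(1/6)(5/5) = 0.035714; P(data | r = 3) = (3/8)(5/7)(2/6)(4/5) = 0.071429; P(data | r = 4) = (4/8)(4/7)(3/6)(3/5) = 0.085714; P(data | r = 5) = (5/8)(3/7)(4/6)(2/5) = 0.071429; P(data | r = 7) = (7/8)(1/7)(6/6)(0/5) = 0.
The prior-weighted likelihoods are 1/16 · 0 = 0, 1/4 · 0.035714 = 0.0089286, 3/16 · 0.071429 = 0.013393, 1/4 · 0.085714 = 0.021429, 1/8 · 0.071429 = 0.0089286, 1/8 · 0 = 0; these sum to 0.052679.
The posterior is then P(r = 1 | data) = 0, P(r = 2 | data) = 0.16949, P(r = 3 | data) = 0.25424, P(r = 4 | data) = 0.40678, P(r = 5 | data) = 0.16949, P(r = 7 | data) = 0.
Averaging over the posterior, P(orange next | data) = (1)(0.16949) + (3/4)(0.25424) + (1/2)(0.40678) + (1/4)(0.16949) = 0.60593.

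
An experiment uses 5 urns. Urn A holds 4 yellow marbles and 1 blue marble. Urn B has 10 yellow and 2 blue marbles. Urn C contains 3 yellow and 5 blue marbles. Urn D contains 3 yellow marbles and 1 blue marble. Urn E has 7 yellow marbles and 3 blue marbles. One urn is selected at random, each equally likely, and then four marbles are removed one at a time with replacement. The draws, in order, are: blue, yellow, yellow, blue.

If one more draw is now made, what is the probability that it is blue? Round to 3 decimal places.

Compute the likelihood of the observed sequence for each case: P(data | urn A) = (1/5)(4/5)(4/5)(1/5) = 0.0256; P(data | urn B) = (2/12)(10/12)(10/12)(2/12) = 0.01929; P(data | urn C) = (5/8)(3/8)(3/8)(5/8) = 0.054932; P(data | urn D) = (1/4)(3/4)(3/4)(1/4) = 0.035156; P(data | urn E) = (3/10)(7/10)(7/10)(3/10) = 0.0441.
Multiplying each by its prior: 1/5 · 0.0256 = 0.00512, 1/5 · 0.01929 = 0.003858, 1/5 · 0.054932 = 0.010986, 1/5 · 0.035156 = 0.0070313, 1/5 · 0.0441 = 0.00882; with total 0.035816.
Dividing through by the total gives posterior P(urn A | data) = 0.14295, P(urn B | data) = 0.10772, P(urn C | data) = 0.30675, P(urn D | data) = 0.19632, P(urn E | data) = 0.24626.
Averaging over the posterior, P(blue next | data) = (1/5)(0.14295) + (1/6)(0.10772) + (5/8)(0.30675) + (1/4)(0.19632) + (3/10)(0.24626) = 0.36122.

0.361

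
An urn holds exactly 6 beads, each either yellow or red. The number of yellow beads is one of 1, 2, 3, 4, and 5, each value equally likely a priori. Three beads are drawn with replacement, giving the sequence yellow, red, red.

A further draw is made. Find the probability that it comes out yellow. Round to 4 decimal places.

0.4111

Compute the likelihood of the observed sequence for each case: P(data | r = 1) = (1/6)(5/6)(5/6) = 25/216; P(data | r = 2) = (2/6)(4/6)(4/6) = 4/27; P(data | r = 3) = (3/6)(3/6)(3/6) = 1/8; P(data | r = 4) = (4/6)(2/6)(2/6) = 2/27; P(data | r = 5) = (5/6)(1/6)(1/6) = 5/216.
The prior-weighted likelihoods are 1/5 · 25/216 = 5/216, 1/5 · 4/27 = 4/135, 1/5 · 1/8 = 1/40, 1/5 · 2/27 = 2/135, 1/5 · 5/216 = 1/216; these sum to 7/72.
Dividing through by the total gives posterior P(r = 1 | data) = 5/21, P(r = 2 | data) = 32/105, P(r = 3 | data) = 9/35, P(r = 4 | data) = 16/105, P(r = 5 | data) = 1/21.
The predictive probability is P(yellow next | data) = (1/6)(5/21) + (1/3)(32/105) + (1/2)(9/35) + (2/3)(16/105) + (5/6)(1/21) = 37/90.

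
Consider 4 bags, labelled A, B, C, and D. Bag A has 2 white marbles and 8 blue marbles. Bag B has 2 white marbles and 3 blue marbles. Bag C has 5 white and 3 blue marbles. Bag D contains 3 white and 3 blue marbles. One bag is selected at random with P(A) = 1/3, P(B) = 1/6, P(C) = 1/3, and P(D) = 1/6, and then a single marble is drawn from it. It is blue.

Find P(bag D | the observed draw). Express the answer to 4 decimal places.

For each hypothesis, P(data | H) works out to: P(data | bag A) = (8/10) = 4/5; P(data | bag B) = (3/5) = 3/5; P(data | bag C) = (3/8) = 3/8; P(data | bag D) = (3/6) = 1/2.
Weighting by the prior gives 1/3 · 4/5 = 4/15, 1/6 · 3/5 = 1/10, 1/3 · 3/8 = 1/8, 1/6 · 1/2 = 1/12; these sum to 23/40.
So P(bag D | data) = (1/12) / (23/40) = 10/69.

0.1449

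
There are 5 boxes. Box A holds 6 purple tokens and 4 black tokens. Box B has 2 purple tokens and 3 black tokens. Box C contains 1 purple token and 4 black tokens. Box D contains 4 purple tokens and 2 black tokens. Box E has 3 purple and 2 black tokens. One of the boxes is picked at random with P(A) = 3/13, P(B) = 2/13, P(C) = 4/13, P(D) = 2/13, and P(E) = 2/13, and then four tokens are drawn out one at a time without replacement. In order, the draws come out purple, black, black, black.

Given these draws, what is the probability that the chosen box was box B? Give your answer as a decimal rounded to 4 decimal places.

0.1842

Under each hypothesis, the probability of the observed sequence is: P(data | box A) = (6/10)(4/9)(3/8)(2/7) = 1/35; P(data | box B) = (2/5)(3/4)(2/3)(1/2) = 1/10; P(data | box C) = (1/5)(4/4)(3/3)(2/2) = 1/5; P(data | box D) = (4/6)(2/5)(1/4)(0/3) = 0; P(data | box E) = (3/5)(2/4)(1/3)(0/2) = 0.
The prior-weighted likelihoods are 3/13 · 1/35 = 3/455, 2/13 · 1/10 = 1/65, 4/13 · 1/5 = 4/65, 2/13 · 0 = 0, 2/13 · 0 = 0; summing to 38/455.
By Bayes' rule, P(box B | data) = (1/65) / (38/455) = 7/38.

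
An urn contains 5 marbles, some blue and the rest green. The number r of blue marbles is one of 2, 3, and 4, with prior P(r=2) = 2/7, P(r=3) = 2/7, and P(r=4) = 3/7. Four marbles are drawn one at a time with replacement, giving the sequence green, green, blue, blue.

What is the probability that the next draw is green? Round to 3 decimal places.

Under each hypothesis, the probability of the observed sequence is: P(data | r = 2) = (3/5)(3/5)(2/5)(2/5) = 0.0576; P(data | r = 3) = (2/5)(2/5)(3/5)(3/5) = 0.0576; P(data | r = 4) = (1/5)(1/5)(4/5)(4/5) = 0.0256.
Weighting by the prior gives 2/7 · 0.0576 = 0.016457, 2/7 · 0.0576 = 0.016457, 3/7 · 0.0256 = 0.010971; with total 0.043886.
Normalising, the posterior is P(r = 2 | data) = 0.375, P(r = 3 | data) = 0.375, P(r = 4 | data) = 0.25.
The predictive probability is P(green next | data) = (3/5)(0.375) + (2/5)(0.375) + (1/5)(0.25) = 0.425.

0.425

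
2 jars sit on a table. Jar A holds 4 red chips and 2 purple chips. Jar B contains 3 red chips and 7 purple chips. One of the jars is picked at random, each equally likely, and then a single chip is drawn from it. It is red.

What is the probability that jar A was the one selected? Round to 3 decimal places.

0.690

Compute the likelihood of this draw for each case: P(data | jar A) = (4/6) = 2/3; P(data | jar B) = (3/10) = 3/10.
Multiplying each by its prior: 1/2 · 2/3 = 1/3, 1/2 · 3/10 = 3/20; these sum to 29/60.
By Bayes' rule, P(jar A | data) = (1/3) / (29/60) = 20/29.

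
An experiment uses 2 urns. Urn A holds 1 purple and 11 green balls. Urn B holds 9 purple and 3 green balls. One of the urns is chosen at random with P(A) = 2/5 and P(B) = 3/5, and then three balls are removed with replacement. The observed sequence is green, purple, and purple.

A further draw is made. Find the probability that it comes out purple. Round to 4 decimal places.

Compute the likelihood of the observed sequence for each case: P(data | urn A) = (11/12)(1/12)(1/12) = 0.0063657; P(data | urn B) = (3/12)(9/12)(9/12) = 0.14062.
The prior-weighted likelihoods are 2/5 · 0.0063657 = 0.0025463, 3/5 · 0.14062 = 0.084375; with total 0.086921.
Dividing through by the total gives posterior P(urn A | data) = 0.029294, P(urn B | data) = 0.97071.
So P(purple next | data) = Σ P(purple next | H) P(H | data) = (1/12)(0.029294) + (3/4)(0.97071) = 0.73047.

0.7305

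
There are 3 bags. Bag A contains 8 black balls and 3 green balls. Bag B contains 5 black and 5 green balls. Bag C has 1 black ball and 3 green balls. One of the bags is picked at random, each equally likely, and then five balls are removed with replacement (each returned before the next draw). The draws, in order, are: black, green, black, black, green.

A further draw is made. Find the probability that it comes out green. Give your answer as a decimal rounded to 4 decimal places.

Under each hypothesis, the probability of the observed sequence is: P(data | bag A) = (8/11)(3/11)(8/11)(8/11)(3/11) = 0.028612; P(data | bag B) = (5/10)(5/10)(5/10)(5/10)(5/10) = 0.03125; P(data | bag C) = (1/4)(3/4)(1/4)(1/4)(3/4) = 0.0087891.
The prior-weighted likelihoods are 1/3 · 0.028612 = 0.0095374, 1/3 · 0.03125 = 0.010417, 1/3 · 0.0087891 = 0.0029297; with total 0.022884.
The posterior is then P(bag A | data) = 0.41677, P(bag B | data) = 0.4552, P(bag C | data) = 0.12803.
Averaging over the posterior, P(green next | data) = (3/11)(0.41677) + (1/2)(0.4552) + (3/4)(0.12803) = 0.43728.

0.4373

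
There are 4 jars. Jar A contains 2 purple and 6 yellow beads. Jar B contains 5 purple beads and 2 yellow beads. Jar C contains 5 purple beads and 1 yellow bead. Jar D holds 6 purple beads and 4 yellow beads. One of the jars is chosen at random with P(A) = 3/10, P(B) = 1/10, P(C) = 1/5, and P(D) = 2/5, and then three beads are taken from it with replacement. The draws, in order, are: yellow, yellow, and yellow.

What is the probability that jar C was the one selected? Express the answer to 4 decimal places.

0.0060

The likelihood of the observed sequence under each hypothesis: P(data | jar A) = (6/8)(6/8)(6/8) = 0.42188; P(data | jar B) = (2/7)(2/7)(2/7) = 0.023324; P(data | jar C) = (1/6)(1/6)(1/6) = 0.0046296; P(data | jar D) = (4/10)(4/10)(4/10) = 0.064.
The prior-weighted likelihoods are 3/10 · 0.42188 = 0.12656, 1/10 · 0.023324 = 0.0023324, 1/5 · 0.0046296 = 0.00092593, 2/5 · 0.064 = 0.0256; summing to 0.15542.
By Bayes' rule, P(jar C | data) = (0.00092593) / (0.15542) = 0.0059575.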